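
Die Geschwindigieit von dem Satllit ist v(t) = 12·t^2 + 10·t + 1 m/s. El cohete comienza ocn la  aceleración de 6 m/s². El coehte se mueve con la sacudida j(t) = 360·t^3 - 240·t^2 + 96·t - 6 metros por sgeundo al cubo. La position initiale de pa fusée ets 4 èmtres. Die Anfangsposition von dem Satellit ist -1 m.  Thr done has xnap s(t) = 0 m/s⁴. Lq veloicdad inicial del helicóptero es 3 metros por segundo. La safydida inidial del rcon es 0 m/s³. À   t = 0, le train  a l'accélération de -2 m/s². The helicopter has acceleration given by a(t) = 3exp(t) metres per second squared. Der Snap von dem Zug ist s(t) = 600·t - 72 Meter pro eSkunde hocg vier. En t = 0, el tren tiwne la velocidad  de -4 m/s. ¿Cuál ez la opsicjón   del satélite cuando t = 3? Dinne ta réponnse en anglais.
Starting from velocity v(t) = 12·t^2 + 10·t + 1, we take 1 integral. Taking ∫v(t)dt and applying x(0) = -1, we find x(t) = 4·t^3 + 5·t^2 + t - 1. We have position x(t) = 4·t^3 + 5·t^2 + t - 1. Substituting t = 3: x(3) = 155.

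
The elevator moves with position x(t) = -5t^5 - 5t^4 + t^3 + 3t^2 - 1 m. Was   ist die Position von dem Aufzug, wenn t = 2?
Mit x(t) = -5·t^5 - 5·t^4 + t^3 + 3·t^2 - 1 und Einsetzen von t = 2, finden wir x = -221.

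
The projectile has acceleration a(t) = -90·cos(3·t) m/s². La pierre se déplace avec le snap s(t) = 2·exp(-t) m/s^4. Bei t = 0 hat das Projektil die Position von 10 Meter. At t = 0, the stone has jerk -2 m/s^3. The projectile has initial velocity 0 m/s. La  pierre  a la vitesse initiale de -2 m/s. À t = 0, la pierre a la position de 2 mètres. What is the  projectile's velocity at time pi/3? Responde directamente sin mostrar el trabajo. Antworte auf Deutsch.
v(pi/3) = 0.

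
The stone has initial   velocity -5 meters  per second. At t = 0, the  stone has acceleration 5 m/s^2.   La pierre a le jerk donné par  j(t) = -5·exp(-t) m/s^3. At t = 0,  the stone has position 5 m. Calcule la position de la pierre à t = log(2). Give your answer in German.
Wir müssen unsere Gleichung für den Ruck j(t) = -5·exp(-t) 3-mal integrieren. Mit ∫j(t)dt und Anwendung von a(0) = 5, finden wir a(t) = 5·exp(-t). Das Integral von der Beschleunigung, mit v(0) = -5, ergibt die Geschwindigkeit: v(t) = -5·exp(-t). Das Integral von der Geschwindigkeit ist die Position. Mit x(0) = 5 erhalten wir x(t) = 5·exp(-t). Mit x(t) = 5·exp(-t) und Einsetzen von t = log(2), finden wir x = 5/2.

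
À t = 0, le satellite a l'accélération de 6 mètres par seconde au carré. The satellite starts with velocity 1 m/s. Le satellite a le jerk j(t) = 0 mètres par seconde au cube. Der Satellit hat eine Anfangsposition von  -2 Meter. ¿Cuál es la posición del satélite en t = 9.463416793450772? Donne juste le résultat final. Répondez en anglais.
x(9.463416793450772) = 276.132189013149.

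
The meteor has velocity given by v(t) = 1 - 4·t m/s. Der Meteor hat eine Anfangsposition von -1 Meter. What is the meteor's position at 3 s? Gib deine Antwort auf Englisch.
We need to integrate our velocity equation v(t) = 1 - 4·t 1 time. The integral of velocity, with x(0) = -1, gives position: x(t) = -2·t^2 + t - 1. We have position x(t) = -2·t^2 + t - 1. Substituting t = 3: x(3) = -16.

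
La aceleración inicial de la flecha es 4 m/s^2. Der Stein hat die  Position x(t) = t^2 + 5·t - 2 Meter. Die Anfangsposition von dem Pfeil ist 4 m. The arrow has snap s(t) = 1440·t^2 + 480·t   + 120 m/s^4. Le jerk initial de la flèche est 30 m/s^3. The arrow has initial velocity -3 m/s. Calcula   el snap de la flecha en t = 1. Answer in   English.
From the given snap equation s(t) = 1440·t^2 + 480·t + 120, we substitute t = 1 to get s = 2040.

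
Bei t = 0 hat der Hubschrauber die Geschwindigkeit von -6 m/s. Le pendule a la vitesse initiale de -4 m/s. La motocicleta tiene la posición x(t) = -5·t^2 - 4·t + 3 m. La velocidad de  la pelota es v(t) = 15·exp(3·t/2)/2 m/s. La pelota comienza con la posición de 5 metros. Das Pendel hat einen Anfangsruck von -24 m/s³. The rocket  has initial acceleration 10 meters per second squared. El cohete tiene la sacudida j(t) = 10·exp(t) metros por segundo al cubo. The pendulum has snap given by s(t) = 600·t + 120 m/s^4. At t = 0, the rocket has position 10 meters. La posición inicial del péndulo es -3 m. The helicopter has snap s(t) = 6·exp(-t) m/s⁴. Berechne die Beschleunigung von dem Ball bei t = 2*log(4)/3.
Ausgehend von der Geschwindigkeit v(t) = 15·exp(3·t/2)/2, nehmen wir 1 Ableitung. Die Ableitung von der Geschwindigkeit ergibt die Beschleunigung: a(t) = 45·exp(3·t/2)/4. Wir haben die Beschleunigung a(t) = 45·exp(3·t/2)/4. Durch Einsetzen von t = 2*log(4)/3: a(2*log(4)/3) = 45.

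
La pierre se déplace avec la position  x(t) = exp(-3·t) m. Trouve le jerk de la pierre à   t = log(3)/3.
Pour résoudre ceci, nous devons prendre 3 dérivées de notre équation de la position x(t) = exp(-3·t). En prenant d/dt de x(t), nous trouvons v(t) = -3·exp(-3·t). En dérivant la vitesse, nous obtenons l'accélération: a(t) = 9·exp(-3·t). La dérivée de l'accélération donne le jerk: j(t) = -27·exp(-3·t). En utilisant j(t) = -27·exp(-3·t) et en substituant t = log(3)/3, nous trouvons j = -9.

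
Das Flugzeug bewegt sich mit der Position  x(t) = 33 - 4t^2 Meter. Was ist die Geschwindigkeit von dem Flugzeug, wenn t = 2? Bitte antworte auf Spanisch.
Debemos derivar nuestra ecuación de la posición x(t) = 33 - 4·t^2 1 vez. Tomando d/dt de x(t), encontramos v(t) = -8·t. Usando v(t) = -8·t y sustituyendo t = 2, encontramos v = -16.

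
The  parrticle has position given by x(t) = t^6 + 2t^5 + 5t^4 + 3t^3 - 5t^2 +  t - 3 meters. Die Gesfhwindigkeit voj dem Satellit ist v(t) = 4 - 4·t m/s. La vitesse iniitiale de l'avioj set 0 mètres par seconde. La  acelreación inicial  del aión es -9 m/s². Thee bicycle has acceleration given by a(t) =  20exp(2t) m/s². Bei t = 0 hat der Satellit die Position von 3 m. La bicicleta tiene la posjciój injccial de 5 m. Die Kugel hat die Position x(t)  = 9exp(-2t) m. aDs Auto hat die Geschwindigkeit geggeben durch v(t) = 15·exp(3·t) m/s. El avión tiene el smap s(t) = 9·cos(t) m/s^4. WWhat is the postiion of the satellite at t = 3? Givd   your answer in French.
Nous devons trouver la primitive de notre équation de la vitesse v(t) = 4 - 4·t 1 fois. En prenant ∫v(t)dt et en appliquant x(0) = 3, nous trouvons x(t) = -2·t^2 + 4·t + 3. De l'équation de la position x(t) = -2·t^2 + 4·t + 3, nous substituons t = 3 pour obtenir x = -3.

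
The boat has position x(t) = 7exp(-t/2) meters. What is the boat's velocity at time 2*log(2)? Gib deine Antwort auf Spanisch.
Partiendo de la posición x(t) = 7·exp(-t/2), tomamos 1 derivada. La derivada de la posición da la velocidad: v(t) = -7·exp(-t/2)/2. De la ecuación de la velocidad v(t) = -7·exp(-t/2)/2, sustituimos t = 2*log(2) para obtener v = -7/4.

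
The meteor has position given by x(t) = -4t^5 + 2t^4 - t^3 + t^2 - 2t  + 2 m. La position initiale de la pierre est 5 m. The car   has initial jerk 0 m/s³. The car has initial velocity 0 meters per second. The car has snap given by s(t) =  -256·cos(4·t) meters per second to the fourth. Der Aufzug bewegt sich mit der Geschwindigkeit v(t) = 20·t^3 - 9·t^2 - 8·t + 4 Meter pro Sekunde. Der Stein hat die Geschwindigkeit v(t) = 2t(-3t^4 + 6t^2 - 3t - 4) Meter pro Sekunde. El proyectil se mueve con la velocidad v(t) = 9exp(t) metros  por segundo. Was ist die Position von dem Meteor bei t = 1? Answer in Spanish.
Usando x(t) = -4·t^5 + 2·t^4 - t^3 + t^2 - 2·t + 2 y sustituyendo t = 1, encontramos x = -2.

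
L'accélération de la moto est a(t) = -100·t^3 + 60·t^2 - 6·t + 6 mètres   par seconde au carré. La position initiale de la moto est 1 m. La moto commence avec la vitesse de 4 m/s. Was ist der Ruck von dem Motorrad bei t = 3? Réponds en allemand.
Wir müssen unsere Gleichung für die Beschleunigung a(t) = -100·t^3 + 60·t^2 - 6·t + 6 1-mal ableiten. Mit d/dt von a(t) finden wir j(t) = -300·t^2 + 120·t - 6. Aus der Gleichung für den Ruck j(t) = -300·t^2 + 120·t - 6, setzen wir t = 3 ein und erhalten j = -2346.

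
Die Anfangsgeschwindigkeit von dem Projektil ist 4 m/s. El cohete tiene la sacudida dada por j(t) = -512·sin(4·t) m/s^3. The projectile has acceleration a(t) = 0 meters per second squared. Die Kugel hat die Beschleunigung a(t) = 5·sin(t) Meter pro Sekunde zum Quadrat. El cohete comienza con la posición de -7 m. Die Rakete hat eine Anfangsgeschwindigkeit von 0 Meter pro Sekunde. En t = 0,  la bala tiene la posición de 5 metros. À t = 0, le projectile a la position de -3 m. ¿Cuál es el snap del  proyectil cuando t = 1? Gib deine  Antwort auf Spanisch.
Debemos derivar nuestra ecuación de la aceleración a(t) = 0 2 veces. La derivada de la aceleración da la sacudida: j(t) = 0. Tomando d/dt de j(t), encontramos s(t) = 0. Tenemos el snap s(t) = 0. Sustituyendo t = 1: s(1) = 0.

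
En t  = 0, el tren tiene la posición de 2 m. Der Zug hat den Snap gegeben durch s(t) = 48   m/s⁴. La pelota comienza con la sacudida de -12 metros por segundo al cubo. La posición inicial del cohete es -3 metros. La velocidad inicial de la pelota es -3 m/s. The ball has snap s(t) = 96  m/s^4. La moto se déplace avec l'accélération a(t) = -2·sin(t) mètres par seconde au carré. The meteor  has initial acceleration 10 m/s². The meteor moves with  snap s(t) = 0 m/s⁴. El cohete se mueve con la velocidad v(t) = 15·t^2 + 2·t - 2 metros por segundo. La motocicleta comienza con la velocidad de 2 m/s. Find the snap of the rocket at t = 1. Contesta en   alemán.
Um dies zu lösen, müssen wir 3 Ableitungen unserer Gleichung für die Geschwindigkeit v(t) = 15·t^2 + 2·t - 2 nehmen. Durch Ableiten von der Geschwindigkeit erhalten wir die Beschleunigung: a(t) = 30·t + 2. Die Ableitung von der Beschleunigung ergibt den Ruck: j(t) = 30. Mit d/dt von j(t) finden wir s(t) = 0. Aus der Gleichung für den Snap s(t) = 0, setzen wir t = 1 ein und erhalten s = 0.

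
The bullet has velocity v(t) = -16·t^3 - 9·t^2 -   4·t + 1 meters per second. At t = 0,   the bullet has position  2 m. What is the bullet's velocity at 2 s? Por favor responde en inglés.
From the given velocity equation v(t) = -16·t^3 - 9·t^2 - 4·t + 1, we substitute t = 2 to get v = -171.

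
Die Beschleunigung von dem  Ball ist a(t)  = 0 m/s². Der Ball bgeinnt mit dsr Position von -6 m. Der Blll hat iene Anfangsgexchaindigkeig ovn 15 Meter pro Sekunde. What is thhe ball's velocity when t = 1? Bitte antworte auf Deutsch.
Um dies zu lösen, müssen wir 1 Integral unserer Gleichung für die Beschleunigung a(t) = 0 finden. Durch Integration von der Beschleunigung und Verwendung der Anfangsbedingung v(0) = 15, erhalten wir v(t) = 15. Wir haben die Geschwindigkeit v(t) = 15. Durch Einsetzen von t = 1: v(1) = 15.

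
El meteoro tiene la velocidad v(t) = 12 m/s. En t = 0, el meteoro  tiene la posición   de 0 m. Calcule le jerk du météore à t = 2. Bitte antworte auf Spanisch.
Debemos derivar nuestra ecuación de la velocidad v(t) = 12 2 veces. La derivada de la velocidad da la aceleración: a(t) = 0. La derivada de la aceleración da la sacudida: j(t) = 0. Tenemos la sacudida j(t) = 0. Sustituyendo t = 2: j(2) = 0.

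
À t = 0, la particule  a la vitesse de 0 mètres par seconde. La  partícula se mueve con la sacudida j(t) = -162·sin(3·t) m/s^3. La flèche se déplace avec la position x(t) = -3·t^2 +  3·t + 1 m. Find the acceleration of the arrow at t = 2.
To solve this, we need to take 2 derivatives of our position equation x(t) = -3·t^2 + 3·t + 1. Taking d/dt of x(t), we find v(t) = 3 - 6·t. Taking d/dt of v(t), we find a(t) = -6. Using a(t) = -6 and substituting t = 2, we find a = -6.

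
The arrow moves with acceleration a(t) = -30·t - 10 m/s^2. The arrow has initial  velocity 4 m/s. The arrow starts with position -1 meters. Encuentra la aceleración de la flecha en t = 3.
De la ecuación de la aceleración a(t) = -30·t - 10, sustituimos t = 3 para obtener a = -100.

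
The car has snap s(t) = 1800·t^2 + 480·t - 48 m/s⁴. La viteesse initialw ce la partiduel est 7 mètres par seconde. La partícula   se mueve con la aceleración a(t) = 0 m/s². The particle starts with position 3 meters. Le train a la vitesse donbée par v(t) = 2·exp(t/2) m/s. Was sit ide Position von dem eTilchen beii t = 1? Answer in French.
Pour résoudre ceci, nous devons prendre 2 intégrales de notre équation de l'accélération a(t) = 0. La primitive de l'accélération, avec v(0) = 7, donne la vitesse: v(t) = 7. En intégrant la vitesse et en utilisant la condition initiale x(0) = 3, nous obtenons x(t) = 7·t + 3. Nous avons la position x(t) = 7·t + 3. En substituant t = 1: x(1) = 10.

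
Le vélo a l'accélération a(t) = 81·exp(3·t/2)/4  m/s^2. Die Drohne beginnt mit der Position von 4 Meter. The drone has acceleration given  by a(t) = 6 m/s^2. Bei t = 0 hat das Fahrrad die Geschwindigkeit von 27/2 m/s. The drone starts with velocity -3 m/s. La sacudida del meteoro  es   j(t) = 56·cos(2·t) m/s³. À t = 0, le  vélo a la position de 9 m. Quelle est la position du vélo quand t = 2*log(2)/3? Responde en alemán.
Ausgehend von der Beschleunigung a(t) = 81·exp(3·t/2)/4, nehmen wir 2 Integrale. Durch Integration von der Beschleunigung und Verwendung der Anfangsbedingung v(0) = 27/2, erhalten wir v(t) = 27·exp(3·t/2)/2. Mit ∫v(t)dt und Anwendung von x(0) = 9, finden wir x(t) = 9·exp(3·t/2). Wir haben die Position x(t) = 9·exp(3·t/2). Durch Einsetzen von t = 2*log(2)/3: x(2*log(2)/3) = 18.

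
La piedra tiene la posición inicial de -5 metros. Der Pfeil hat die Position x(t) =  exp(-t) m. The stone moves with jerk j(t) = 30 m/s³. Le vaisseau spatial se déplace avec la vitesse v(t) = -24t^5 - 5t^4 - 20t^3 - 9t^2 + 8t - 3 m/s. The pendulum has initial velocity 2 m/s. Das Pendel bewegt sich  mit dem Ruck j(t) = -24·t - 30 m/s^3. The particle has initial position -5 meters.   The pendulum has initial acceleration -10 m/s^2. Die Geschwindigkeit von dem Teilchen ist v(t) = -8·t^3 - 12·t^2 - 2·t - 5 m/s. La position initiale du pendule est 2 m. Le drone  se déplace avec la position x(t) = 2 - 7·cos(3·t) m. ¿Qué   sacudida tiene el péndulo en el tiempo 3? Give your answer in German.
Aus der Gleichung für den Ruck j(t) = -24·t - 30, setzen wir t = 3 ein und erhalten j = -102.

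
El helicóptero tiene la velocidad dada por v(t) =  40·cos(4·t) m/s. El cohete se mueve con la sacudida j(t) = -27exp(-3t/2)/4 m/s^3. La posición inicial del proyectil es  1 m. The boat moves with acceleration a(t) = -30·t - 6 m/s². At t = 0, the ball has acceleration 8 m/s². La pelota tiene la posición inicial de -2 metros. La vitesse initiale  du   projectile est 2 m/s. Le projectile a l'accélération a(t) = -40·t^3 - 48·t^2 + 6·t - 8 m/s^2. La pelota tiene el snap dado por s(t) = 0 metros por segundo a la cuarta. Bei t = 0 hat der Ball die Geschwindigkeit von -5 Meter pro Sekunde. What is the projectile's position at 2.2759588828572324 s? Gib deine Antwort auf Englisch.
To find the answer, we compute 2 antiderivatives of a(t) = -40·t^3 - 48·t^2 + 6·t - 8. Taking ∫a(t)dt and applying v(0) = 2, we find v(t) = -10·t^4 - 16·t^3 + 3·t^2 - 8·t + 2. Finding the integral of v(t) and using x(0) = 1: x(t) = -2·t^5 - 4·t^4 + t^3 - 4·t^2 + 2·t + 1. From the given position equation x(t) = -2·t^5 - 4·t^4 + t^3 - 4·t^2 + 2·t + 1, we substitute t = 2.2759588828572324 to get x = -232.846085166367.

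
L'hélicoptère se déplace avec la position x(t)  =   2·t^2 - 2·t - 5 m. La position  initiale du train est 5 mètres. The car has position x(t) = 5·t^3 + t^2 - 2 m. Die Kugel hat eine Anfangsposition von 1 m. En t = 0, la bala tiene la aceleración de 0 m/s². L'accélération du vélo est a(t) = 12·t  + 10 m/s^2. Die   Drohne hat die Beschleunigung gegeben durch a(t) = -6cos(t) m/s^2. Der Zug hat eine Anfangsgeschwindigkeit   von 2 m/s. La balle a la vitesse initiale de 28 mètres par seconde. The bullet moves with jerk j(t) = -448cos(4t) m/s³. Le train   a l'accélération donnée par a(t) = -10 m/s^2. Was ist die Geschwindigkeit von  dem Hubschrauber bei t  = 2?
Um dies zu lösen, müssen wir 1 Ableitung unserer Gleichung für die Position x(t) = 2·t^2 - 2·t - 5 nehmen. Die Ableitung von der Position ergibt die Geschwindigkeit: v(t) = 4·t - 2. Aus der Gleichung für die Geschwindigkeit v(t) = 4·t - 2, setzen wir t = 2 ein und erhalten v = 6.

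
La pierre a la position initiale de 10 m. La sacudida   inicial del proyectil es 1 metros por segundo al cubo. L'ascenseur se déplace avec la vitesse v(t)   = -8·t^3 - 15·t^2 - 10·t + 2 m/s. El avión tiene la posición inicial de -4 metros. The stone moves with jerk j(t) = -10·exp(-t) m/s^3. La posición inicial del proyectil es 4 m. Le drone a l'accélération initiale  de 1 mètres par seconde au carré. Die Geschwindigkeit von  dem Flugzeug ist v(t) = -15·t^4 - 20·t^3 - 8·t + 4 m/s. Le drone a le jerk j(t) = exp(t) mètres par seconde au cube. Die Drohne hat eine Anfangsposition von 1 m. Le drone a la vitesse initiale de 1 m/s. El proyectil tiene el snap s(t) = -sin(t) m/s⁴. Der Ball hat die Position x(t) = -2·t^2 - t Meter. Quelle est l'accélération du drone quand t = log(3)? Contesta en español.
Debemos encontrar la antiderivada de nuestra ecuación de la sacudida j(t) = exp(t) 1 vez. La antiderivada de la sacudida es la aceleración. Usando a(0) = 1, obtenemos a(t) = exp(t). Tenemos la aceleración a(t) = exp(t). Sustituyendo t = log(3): a(log(3)) = 3.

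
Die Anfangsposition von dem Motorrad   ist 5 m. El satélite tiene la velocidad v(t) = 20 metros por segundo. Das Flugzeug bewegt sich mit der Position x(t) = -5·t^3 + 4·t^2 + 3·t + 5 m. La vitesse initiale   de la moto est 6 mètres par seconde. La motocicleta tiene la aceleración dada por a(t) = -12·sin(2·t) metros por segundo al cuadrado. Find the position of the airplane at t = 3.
We have position x(t) = -5·t^3 + 4·t^2 + 3·t + 5. Substituting t = 3: x(3) = -85.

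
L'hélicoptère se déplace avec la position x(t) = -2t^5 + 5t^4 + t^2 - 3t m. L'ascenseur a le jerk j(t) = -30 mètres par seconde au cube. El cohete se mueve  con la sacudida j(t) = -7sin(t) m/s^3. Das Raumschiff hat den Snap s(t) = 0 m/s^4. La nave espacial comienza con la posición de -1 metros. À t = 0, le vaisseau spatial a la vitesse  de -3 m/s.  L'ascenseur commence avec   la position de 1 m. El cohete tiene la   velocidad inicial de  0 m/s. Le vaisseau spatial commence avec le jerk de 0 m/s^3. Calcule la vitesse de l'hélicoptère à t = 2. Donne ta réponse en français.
En partant de la position x(t) = -2·t^5 + 5·t^4 + t^2 - 3·t, nous prenons 1 dérivée. En dérivant la position, nous obtenons la vitesse: v(t) = -10·t^4 + 20·t^3 + 2·t - 3. Nous avons la vitesse v(t) = -10·t^4 + 20·t^3 + 2·t - 3. En substituant t = 2: v(2) = 1.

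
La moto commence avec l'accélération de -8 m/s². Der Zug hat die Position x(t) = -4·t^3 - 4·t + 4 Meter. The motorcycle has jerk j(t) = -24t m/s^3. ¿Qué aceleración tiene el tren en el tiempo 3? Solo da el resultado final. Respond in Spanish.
La aceleración en t = 3 es a = -72.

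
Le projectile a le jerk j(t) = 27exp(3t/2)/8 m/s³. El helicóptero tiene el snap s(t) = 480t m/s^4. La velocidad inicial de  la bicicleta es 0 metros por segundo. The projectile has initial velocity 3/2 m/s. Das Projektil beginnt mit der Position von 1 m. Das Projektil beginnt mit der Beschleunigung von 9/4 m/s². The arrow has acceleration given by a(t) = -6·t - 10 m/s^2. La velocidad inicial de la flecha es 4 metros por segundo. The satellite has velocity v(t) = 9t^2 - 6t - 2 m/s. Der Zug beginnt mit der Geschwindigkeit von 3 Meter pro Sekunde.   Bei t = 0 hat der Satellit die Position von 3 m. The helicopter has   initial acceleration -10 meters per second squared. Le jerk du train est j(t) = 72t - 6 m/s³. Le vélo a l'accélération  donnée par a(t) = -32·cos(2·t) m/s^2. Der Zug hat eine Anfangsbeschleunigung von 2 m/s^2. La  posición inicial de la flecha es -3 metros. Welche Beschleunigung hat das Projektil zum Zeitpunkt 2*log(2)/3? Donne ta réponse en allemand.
Ausgehend von dem Ruck j(t) = 27·exp(3·t/2)/8, nehmen wir 1 Stammfunktion. Die Stammfunktion von dem Ruck ist die Beschleunigung. Mit a(0) = 9/4 erhalten wir a(t) = 9·exp(3·t/2)/4. Aus der Gleichung für die Beschleunigung a(t) = 9·exp(3·t/2)/4, setzen wir t = 2*log(2)/3 ein und erhalten a = 9/2.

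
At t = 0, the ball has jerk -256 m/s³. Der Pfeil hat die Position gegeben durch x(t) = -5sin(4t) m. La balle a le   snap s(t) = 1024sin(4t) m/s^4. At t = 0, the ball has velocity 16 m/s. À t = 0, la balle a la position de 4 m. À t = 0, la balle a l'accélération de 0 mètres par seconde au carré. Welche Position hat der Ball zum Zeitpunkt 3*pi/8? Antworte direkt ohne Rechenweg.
Bei t = 3*pi/8, x = 0.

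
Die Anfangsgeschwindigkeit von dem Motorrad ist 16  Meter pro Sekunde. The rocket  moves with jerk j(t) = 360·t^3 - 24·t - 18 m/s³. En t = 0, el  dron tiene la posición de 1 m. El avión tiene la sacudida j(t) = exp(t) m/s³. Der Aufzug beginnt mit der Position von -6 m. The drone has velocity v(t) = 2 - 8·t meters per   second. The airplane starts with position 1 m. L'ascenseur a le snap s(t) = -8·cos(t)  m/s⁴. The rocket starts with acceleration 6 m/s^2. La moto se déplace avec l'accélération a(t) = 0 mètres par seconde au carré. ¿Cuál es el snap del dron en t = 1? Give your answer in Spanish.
Debemos derivar nuestra ecuación de la velocidad v(t) = 2 - 8·t 3 veces. Derivando la velocidad, obtenemos la aceleración: a(t) = -8. Tomando d/dt de a(t), encontramos j(t) = 0. Tomando d/dt de j(t), encontramos s(t) = 0. Tenemos el snap s(t) = 0. Sustituyendo t = 1: s(1) = 0.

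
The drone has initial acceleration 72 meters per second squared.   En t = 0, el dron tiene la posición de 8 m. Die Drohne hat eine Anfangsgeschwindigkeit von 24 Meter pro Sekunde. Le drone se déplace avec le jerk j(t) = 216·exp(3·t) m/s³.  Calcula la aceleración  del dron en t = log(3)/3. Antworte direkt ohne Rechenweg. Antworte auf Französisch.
a(log(3)/3) = 216.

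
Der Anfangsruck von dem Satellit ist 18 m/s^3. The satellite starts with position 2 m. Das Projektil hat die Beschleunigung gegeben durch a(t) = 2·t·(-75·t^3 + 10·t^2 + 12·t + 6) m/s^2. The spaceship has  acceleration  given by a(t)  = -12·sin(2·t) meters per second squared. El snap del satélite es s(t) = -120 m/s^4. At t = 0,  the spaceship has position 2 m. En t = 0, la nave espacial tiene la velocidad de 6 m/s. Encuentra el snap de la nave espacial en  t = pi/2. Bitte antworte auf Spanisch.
Debemos derivar nuestra ecuación de la aceleración a(t) = -12·sin(2·t) 2 veces. Derivando la aceleración, obtenemos la sacudida: j(t) = -24·cos(2·t). Derivando la sacudida, obtenemos el snap: s(t) = 48·sin(2·t). Tenemos el snap s(t) = 48·sin(2·t). Sustituyendo t = pi/2: s(pi/2) = 0.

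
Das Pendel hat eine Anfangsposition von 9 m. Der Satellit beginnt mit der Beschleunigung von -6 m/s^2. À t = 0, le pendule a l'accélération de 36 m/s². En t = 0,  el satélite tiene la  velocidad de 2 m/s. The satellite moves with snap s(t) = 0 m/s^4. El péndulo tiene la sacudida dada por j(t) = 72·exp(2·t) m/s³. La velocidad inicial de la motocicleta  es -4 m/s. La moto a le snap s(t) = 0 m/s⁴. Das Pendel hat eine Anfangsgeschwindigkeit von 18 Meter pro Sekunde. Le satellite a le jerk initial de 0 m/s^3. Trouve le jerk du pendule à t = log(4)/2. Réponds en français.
En utilisant j(t) = 72·exp(2·t) et en substituant t = log(4)/2, nous trouvons j = 288.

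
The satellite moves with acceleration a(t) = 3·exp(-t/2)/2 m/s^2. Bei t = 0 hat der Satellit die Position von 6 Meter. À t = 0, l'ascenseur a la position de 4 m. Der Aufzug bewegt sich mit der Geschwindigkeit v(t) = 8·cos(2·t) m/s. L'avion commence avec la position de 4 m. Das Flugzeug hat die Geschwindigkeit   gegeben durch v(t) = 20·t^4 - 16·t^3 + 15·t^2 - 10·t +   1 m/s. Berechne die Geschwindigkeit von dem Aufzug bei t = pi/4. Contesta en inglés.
Using v(t) = 8·cos(2·t) and substituting t = pi/4, we find v = 0.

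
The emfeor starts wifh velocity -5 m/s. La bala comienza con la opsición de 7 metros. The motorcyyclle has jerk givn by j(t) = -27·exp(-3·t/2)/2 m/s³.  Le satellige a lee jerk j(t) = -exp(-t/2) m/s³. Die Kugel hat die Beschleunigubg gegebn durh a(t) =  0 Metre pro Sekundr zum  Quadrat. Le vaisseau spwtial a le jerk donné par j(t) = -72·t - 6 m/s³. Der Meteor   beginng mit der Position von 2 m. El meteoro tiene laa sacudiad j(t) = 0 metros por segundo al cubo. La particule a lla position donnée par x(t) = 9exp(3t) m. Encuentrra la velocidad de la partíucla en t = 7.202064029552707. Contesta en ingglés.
We must differentiate our position equation x(t) = 9·exp(3·t) 1 time. Taking d/dt of x(t), we find v(t) = 27·exp(3·t). Using v(t) = 27·exp(3·t) and substituting t = 7.202064029552707, we find v = 65285053328.4680.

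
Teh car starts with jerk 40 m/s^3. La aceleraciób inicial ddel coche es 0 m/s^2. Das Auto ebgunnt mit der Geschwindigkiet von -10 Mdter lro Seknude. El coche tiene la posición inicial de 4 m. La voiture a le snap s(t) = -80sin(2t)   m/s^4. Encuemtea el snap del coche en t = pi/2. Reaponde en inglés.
From the given snap equation s(t) = -80·sin(2·t), we substitute t = pi/2 to get s = 0.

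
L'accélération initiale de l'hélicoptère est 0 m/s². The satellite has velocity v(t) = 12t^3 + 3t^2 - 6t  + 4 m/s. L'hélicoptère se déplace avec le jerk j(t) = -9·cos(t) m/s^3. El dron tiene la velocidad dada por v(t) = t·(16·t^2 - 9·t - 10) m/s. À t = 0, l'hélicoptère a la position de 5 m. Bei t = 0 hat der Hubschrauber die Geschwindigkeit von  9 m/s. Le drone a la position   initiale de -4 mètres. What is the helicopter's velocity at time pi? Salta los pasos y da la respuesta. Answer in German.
v(pi) = -9.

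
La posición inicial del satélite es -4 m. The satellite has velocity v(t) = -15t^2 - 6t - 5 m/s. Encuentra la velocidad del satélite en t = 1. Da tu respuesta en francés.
En utilisant v(t) = -15·t^2 - 6·t - 5 et en substituant t = 1, nous trouvons v = -26.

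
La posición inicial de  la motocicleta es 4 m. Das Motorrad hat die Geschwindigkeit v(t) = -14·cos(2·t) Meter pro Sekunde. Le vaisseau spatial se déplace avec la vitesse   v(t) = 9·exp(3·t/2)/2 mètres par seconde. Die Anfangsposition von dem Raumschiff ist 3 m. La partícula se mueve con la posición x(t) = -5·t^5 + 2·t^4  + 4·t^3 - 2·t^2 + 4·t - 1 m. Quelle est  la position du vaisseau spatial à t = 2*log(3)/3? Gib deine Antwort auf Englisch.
To solve this, we need to take 1 antiderivative of our velocity equation v(t) = 9·exp(3·t/2)/2. Integrating velocity and using the initial condition x(0) = 3, we get x(t) = 3·exp(3·t/2). Using x(t) = 3·exp(3·t/2) and substituting t = 2*log(3)/3, we find x = 9.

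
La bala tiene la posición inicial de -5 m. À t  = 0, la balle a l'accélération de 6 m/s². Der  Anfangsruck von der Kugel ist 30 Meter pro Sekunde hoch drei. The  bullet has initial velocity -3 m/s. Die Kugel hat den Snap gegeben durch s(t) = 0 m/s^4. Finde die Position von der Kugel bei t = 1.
Wir müssen unsere Gleichung für den Snap s(t) = 0 4-mal integrieren. Die Stammfunktion von dem Snap, mit j(0) = 30, ergibt den Ruck: j(t) = 30. Das Integral von dem Ruck ist die Beschleunigung. Mit a(0) = 6 erhalten wir a(t) = 30·t + 6. Das Integral von der Beschleunigung ist die Geschwindigkeit. Mit v(0) = -3 erhalten wir v(t) = 15·t^2 + 6·t - 3. Die Stammfunktion von der Geschwindigkeit, mit x(0) = -5, ergibt die Position: x(t) = 5·t^3 + 3·t^2 - 3·t - 5. Aus der Gleichung für die Position x(t) = 5·t^3 + 3·t^2 - 3·t - 5, setzen wir t = 1 ein und erhalten x = 0.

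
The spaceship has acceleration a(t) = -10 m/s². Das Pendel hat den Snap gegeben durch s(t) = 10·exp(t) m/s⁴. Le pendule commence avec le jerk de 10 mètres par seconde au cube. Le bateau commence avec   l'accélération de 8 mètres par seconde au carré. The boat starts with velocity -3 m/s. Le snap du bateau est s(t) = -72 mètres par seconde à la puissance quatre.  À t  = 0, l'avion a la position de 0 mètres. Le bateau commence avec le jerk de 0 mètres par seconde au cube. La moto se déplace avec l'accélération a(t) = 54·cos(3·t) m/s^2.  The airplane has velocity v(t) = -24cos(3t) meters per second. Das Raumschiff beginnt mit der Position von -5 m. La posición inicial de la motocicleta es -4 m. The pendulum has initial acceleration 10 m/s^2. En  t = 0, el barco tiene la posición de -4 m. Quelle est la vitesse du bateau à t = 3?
En partant du snap s(t) = -72, nous prenons 3 intégrales. L'intégrale du snap est le jerk. En utilisant j(0) = 0, nous obtenons j(t) = -72·t. En intégrant le jerk et en utilisant la condition initiale a(0) = 8, nous obtenons a(t) = 8 - 36·t^2. En intégrant l'accélération et en utilisant la condition initiale v(0) = -3, nous obtenons v(t) = -12·t^3 + 8·t - 3. En utilisant v(t) = -12·t^3 + 8·t - 3 et en substituant t = 3, nous trouvons v = -303.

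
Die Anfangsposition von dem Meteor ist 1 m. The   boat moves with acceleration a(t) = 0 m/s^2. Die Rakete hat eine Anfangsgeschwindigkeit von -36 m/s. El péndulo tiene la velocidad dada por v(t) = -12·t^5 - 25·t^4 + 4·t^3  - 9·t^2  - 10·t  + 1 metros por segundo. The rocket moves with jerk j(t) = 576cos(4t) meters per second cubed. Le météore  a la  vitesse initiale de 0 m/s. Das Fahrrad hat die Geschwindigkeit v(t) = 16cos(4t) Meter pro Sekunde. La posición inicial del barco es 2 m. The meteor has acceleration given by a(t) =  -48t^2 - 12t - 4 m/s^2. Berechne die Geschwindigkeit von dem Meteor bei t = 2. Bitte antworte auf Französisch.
Nous devons trouver l'intégrale de notre équation de l'accélération a(t) = -48·t^2 - 12·t - 4 1 fois. En prenant ∫a(t)dt et en appliquant v(0) = 0, nous trouvons v(t) = 2·t·(-8·t^2 - 3·t - 2). En utilisant v(t) = 2·t·(-8·t^2 - 3·t - 2) et en substituant t = 2, nous trouvons v = -160.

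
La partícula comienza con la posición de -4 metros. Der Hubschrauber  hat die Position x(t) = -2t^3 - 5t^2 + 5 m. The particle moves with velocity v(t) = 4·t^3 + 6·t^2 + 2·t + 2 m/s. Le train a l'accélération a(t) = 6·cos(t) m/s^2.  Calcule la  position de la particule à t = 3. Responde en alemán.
Ausgehend von der Geschwindigkeit v(t) = 4·t^3 + 6·t^2 + 2·t + 2, nehmen wir 1 Stammfunktion. Durch Integration von der Geschwindigkeit und Verwendung der Anfangsbedingung x(0) = -4, erhalten wir x(t) = t^4 + 2·t^3 + t^2 + 2·t - 4. Aus der Gleichung für die Position x(t) = t^4 + 2·t^3 + t^2 + 2·t - 4, setzen wir t = 3 ein und erhalten x = 146.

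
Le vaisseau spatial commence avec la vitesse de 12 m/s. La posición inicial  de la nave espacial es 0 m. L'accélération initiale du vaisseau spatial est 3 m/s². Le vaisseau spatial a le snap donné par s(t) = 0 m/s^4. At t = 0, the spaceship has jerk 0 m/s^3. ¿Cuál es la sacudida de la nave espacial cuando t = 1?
Necesitamos integrar nuestra ecuación del snap s(t) = 0 1 vez. La antiderivada del snap es la sacudida. Usando j(0) = 0, obtenemos j(t) = 0. De la ecuación de la sacudida j(t) = 0, sustituimos t = 1 para obtener j = 0.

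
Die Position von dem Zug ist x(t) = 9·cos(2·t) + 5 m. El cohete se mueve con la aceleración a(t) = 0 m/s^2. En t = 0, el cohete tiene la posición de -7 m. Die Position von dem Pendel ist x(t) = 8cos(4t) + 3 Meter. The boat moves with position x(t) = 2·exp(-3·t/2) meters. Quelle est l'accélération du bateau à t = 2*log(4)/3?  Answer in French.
En partant de la position x(t) = 2·exp(-3·t/2), nous prenons 2 dérivées. La dérivée de la position donne la vitesse: v(t) = -3·exp(-3·t/2). En dérivant la vitesse, nous obtenons l'accélération: a(t) = 9·exp(-3·t/2)/2. En utilisant a(t) = 9·exp(-3·t/2)/2 et en substituant t = 2*log(4)/3, nous trouvons a = 9/8.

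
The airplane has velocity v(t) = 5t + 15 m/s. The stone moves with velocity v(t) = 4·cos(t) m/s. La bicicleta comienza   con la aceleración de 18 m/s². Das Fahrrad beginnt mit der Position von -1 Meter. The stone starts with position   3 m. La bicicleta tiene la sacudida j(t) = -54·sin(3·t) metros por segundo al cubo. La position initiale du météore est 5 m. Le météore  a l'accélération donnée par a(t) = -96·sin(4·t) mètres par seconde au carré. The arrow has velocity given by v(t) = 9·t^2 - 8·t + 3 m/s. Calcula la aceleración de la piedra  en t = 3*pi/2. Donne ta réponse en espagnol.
Debemos derivar nuestra ecuación de la velocidad v(t) = 4·cos(t) 1 vez. Tomando d/dt de v(t), encontramos a(t) = -4·sin(t). De la ecuación de la aceleración a(t) = -4·sin(t), sustituimos t = 3*pi/2 para obtener a = 4.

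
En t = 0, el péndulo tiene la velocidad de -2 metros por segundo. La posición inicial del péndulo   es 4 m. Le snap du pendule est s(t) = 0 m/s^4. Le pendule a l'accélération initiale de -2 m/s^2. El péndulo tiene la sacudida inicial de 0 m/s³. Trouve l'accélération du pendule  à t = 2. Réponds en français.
Pour résoudre ceci, nous devons prendre 2 primitives de notre équation du snap s(t) = 0. La primitive du snap est le jerk. En utilisant j(0) = 0, nous obtenons j(t) = 0. La primitive du jerk est l'accélération. En utilisant a(0) = -2, nous obtenons a(t) = -2. En utilisant a(t) = -2 et en substituant t = 2, nous trouvons a = -2.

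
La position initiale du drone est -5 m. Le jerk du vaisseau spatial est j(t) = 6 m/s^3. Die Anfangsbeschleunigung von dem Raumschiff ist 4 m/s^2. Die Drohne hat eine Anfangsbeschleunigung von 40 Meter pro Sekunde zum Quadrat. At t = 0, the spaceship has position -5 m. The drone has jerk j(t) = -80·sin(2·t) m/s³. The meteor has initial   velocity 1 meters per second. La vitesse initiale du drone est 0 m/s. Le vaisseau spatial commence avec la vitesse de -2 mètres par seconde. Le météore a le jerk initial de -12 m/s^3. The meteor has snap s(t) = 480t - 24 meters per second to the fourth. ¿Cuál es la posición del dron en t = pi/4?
Partiendo de la sacudida j(t) = -80·sin(2·t), tomamos 3 antiderivadas. Tomando ∫j(t)dt y aplicando a(0) = 40, encontramos a(t) = 40·cos(2·t). La antiderivada de la aceleración es la velocidad. Usando v(0) = 0, obtenemos v(t) = 20·sin(2·t). Integrando la velocidad y usando la condición inicial x(0) = -5, obtenemos x(t) = 5 - 10·cos(2·t). Usando x(t) = 5 - 10·cos(2·t) y sustituyendo t = pi/4, encontramos x = 5.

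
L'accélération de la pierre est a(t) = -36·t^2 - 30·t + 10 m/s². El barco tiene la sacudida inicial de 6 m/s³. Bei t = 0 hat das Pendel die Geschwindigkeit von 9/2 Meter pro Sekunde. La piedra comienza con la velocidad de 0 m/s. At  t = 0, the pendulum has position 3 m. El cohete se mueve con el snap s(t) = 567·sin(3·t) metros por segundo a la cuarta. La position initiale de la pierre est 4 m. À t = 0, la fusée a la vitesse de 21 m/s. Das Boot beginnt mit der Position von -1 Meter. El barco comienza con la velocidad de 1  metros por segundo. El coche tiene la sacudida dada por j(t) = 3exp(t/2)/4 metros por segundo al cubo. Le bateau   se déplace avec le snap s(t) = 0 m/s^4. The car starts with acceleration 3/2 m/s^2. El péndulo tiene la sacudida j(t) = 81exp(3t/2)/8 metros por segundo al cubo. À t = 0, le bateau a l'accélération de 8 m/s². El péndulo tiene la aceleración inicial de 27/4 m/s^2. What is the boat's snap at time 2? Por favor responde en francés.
En utilisant s(t) = 0 et en substituant t = 2, nous trouvons s = 0.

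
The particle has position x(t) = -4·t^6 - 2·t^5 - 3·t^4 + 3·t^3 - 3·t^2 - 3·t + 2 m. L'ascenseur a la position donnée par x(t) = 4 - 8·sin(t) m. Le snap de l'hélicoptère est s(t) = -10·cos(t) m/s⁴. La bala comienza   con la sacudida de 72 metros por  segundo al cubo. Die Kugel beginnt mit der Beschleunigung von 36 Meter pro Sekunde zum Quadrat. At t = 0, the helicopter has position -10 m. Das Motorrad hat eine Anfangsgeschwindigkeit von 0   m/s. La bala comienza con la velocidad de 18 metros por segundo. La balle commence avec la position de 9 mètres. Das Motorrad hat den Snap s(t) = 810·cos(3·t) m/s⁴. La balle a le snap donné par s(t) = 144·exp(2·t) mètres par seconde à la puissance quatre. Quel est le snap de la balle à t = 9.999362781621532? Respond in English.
From the given snap equation s(t) = 144·exp(2·t), we substitute t = 9.999362781621532 to get s = 69774807871.3319.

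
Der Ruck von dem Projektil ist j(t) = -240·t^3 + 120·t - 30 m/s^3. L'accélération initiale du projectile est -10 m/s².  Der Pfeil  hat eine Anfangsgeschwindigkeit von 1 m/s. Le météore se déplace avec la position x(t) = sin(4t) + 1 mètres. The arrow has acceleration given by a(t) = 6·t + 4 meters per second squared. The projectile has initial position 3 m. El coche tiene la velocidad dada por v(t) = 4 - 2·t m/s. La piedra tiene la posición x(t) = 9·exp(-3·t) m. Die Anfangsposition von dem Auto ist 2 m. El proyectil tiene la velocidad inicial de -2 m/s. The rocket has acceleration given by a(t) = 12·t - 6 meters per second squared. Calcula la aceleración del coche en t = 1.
Para resolver esto, necesitamos tomar 1 derivada de nuestra ecuación de la velocidad v(t) = 4 - 2·t. Tomando d/dt de v(t), encontramos a(t) = -2. Tenemos la aceleración a(t) = -2. Sustituyendo t = 1: a(1) = -2.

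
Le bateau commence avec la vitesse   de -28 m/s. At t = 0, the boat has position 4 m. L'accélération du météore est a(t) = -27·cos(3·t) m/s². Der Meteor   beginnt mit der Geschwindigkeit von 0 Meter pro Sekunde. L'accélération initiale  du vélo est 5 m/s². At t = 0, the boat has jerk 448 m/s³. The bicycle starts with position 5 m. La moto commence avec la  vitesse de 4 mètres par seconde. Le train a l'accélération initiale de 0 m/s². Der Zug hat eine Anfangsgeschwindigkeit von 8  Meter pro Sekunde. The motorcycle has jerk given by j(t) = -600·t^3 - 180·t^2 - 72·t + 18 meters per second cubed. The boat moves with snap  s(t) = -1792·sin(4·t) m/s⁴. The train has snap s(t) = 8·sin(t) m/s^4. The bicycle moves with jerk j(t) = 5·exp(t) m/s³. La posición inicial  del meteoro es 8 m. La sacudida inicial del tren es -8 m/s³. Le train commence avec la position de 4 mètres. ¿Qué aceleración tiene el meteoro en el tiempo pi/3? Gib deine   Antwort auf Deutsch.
Wir haben die Beschleunigung a(t) = -27·cos(3·t). Durch Einsetzen von t = pi/3: a(pi/3) = 27.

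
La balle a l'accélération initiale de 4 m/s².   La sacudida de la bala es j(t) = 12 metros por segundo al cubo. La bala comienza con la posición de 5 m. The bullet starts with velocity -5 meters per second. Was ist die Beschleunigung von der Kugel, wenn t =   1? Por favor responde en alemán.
Um dies zu lösen, müssen wir 1 Integral unserer Gleichung für den Ruck j(t) = 12 finden. Durch Integration von dem Ruck und Verwendung der Anfangsbedingung a(0) = 4, erhalten wir a(t) = 12·t + 4. Wir haben die Beschleunigung a(t) = 12·t + 4. Durch Einsetzen von t = 1: a(1) = 16.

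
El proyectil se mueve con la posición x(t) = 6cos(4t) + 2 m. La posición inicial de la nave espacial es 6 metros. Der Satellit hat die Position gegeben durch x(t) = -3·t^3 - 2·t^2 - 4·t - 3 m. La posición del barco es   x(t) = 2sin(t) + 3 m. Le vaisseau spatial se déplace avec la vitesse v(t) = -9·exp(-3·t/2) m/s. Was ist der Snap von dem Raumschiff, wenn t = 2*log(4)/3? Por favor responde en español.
Debemos derivar nuestra ecuación de la velocidad v(t) = -9·exp(-3·t/2) 3 veces. La derivada de la velocidad da la aceleración: a(t) = 27·exp(-3·t/2)/2. La derivada de la aceleración da la sacudida: j(t) = -81·exp(-3·t/2)/4. Tomando d/dt de j(t), encontramos s(t) = 243·exp(-3·t/2)/8. De la ecuación del snap s(t) = 243·exp(-3·t/2)/8, sustituimos t = 2*log(4)/3 para obtener s = 243/32.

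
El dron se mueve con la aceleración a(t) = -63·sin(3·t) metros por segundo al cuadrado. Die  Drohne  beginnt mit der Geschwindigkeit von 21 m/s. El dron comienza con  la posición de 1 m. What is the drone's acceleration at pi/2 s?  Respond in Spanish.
De la ecuación de la aceleración a(t) = -63·sin(3·t), sustituimos t = pi/2 para obtener a = 63.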